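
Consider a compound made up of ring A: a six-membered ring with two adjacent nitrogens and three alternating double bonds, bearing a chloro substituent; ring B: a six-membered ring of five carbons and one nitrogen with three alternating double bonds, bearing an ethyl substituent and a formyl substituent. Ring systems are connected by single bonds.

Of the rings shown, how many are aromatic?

Ring A is fully conjugated (every ring atom contributes a p orbital); 3 ring double bonds give 6 π electrons. Since 6 = 4n+2 (n=1), ring A is aromatic (pyridazine).
Ring B has a continuous p-orbital overlap around the ring; 3 ring double bonds give 6 π electrons. 6 = 4(1)+2, so ring B is aromatic (pyridine).
Aromatic: A, B. Total: 2.

2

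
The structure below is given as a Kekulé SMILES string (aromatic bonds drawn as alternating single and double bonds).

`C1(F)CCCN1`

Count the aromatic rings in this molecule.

0

The SMILES encodes a five-membered saturated ring of four carbons and one N–H nitrogen.
The 5-membered ring with one N–H has only sp³ atoms, so it is not fully conjugated — not aromatic (pyrrolidine).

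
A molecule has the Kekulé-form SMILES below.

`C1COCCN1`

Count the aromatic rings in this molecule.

The SMILES encodes a six-membered saturated ring with an oxygen and an N–H nitrogen at positions 1 and 4.
The 6-membered ring with one oxygen and one N–H (1,4) has only sp³ atoms, so it is not fully conjugated — not aromatic (morpholine).

0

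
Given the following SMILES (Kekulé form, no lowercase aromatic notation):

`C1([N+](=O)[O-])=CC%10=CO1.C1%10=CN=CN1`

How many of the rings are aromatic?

2

The SMILES encodes a five-membered ring of four carbons and one oxygen, with two C=C double bonds; a five-membered ring with nitrogens at positions 1 and 3 (one bearing H, one in a C=N bond) and two double bonds.
The 5-membered ring with one oxygen has a continuous p-orbital overlap around the ring; 2 ring double bonds (4 π electrons) plus a heteroatom lone pair (2) give 6 π electrons. That satisfies 4n+2 with n=1, so it is aromatic (furan).
The 5-membered ring with two nitrogens (one N–H, one =N–) has a continuous p-orbital overlap around the ring; 2 ring double bonds (4 π electrons) plus a heteroatom lone pair (2) give 6 π electrons. That satisfies 4n+2 with n=1, so it is aromatic (imidazole).
2 of the 2 rings are aromatic. Total: 2.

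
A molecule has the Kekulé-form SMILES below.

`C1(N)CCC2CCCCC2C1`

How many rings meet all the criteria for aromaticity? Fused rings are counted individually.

0

The SMILES encodes two fused six-membered saturated carbon rings.
The 6-membered ring has only sp³ atoms, so it is not fully conjugated — not aromatic (cyclohexane ring).
The second 6-membered ring has only sp³ atoms, so it is not fully conjugated — not aromatic (cyclohexane ring).
None of the rings are aromatic. Total: 0.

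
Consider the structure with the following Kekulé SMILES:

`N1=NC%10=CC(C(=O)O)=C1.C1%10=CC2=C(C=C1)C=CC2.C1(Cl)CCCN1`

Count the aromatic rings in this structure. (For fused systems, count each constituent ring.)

2

The SMILES encodes a six-membered ring with two adjacent nitrogens and three alternating double bonds; a six-membered carbon ring with three alternating C=C double bonds, fused to a five-membered carbon ring containing one C=C double bond and one sp³ carbon; a five-membered saturated ring of four carbons and one N–H nitrogen.
The 6-membered ring with two nitrogens (1,2) is planar and fully conjugated; 3 ring double bonds give 6 π electrons. 6 = 4(1)+2, so it is aromatic (pyridazine).
The 6-membered ring is fully conjugated (every ring atom contributes a p orbital); 3 ring double bonds give 6 π electrons. Since 6 = 4n+2 (n=1), it is aromatic (benzene ring).
The 5-membered ring has one sp³ carbon, so it is not fully conjugated — not aromatic (cyclopentene ring).
The 5-membered ring with one N–H has only sp³ atoms, so it is not fully conjugated — not aromatic (pyrrolidine).
2 of the 4 rings are aromatic. Total: 2.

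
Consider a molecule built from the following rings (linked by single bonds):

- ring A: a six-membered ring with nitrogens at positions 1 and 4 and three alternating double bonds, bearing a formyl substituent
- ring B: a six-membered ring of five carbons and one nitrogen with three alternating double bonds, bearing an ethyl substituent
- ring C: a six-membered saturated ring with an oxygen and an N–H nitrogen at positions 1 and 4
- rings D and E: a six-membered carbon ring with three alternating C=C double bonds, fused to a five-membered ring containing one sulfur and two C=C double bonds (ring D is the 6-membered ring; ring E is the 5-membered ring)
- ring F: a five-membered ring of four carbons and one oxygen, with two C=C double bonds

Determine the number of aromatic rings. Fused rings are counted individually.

Ring A has a continuous p-orbital overlap around the ring; 3 ring double bonds give 6 π electrons. 6 = 4(1)+2, so ring A is aromatic (pyrazine).
Ring B is planar and fully conjugated; 3 ring double bonds give 6 π electrons. 6 = 4(1)+2, so ring B is aromatic (pyridine).
Ring C has only sp³ atoms, so it is not fully conjugated — not aromatic (morpholine).
Rings D and E form a fused bicyclic system (with one sulfur) with 9 sp² atoms and 10 π electrons from ring double bonds plus a heteroatom lone pair. 10 = 4(2)+2, so the system is aromatic and both rings count as aromatic (benzothiophene).
Ring F has a continuous p-orbital overlap around the ring; 2 ring double bonds (4 π electrons) plus a heteroatom lone pair (2) give 6 π electrons. Since 6 = 4n+2 (n=1), ring F is aromatic (furan).
Aromatic: A, B, D, E, F. Total: 5.

5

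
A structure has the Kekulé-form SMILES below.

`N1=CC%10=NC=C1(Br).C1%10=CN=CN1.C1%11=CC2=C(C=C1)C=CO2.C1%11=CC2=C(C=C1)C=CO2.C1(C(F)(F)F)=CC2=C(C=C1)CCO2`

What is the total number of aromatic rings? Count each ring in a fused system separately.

The SMILES encodes a six-membered ring with nitrogens at positions 1 and 4 and three alternating double bonds; a five-membered ring with nitrogens at positions 1 and 3 (one bearing H, one in a C=N bond) and two double bonds; a six-membered carbon ring with three alternating C=C double bonds, fused to a five-membered ring containing one oxygen and two C=C double bonds; a six-membered carbon ring with three alternating C=C double bonds, fused to a five-membered ring containing one oxygen and two C=C double bonds; a six-membered carbon ring with three alternating C=C double bonds, fused to a five-membered ring containing one oxygen and two sp³ carbons.
The 6-membered ring with two nitrogens (1,4) is fully conjugated (every ring atom contributes a p orbital); 3 ring double bonds give 6 π electrons. 6 = 4(1)+2, so it is aromatic (pyrazine).
The 5-membered ring with two nitrogens (one N–H, one =N–) is fully conjugated (every ring atom contributes a p orbital); 2 ring double bonds (4 π electrons) plus a heteroatom lone pair (2) give 6 π electrons. That satisfies 4n+2 with n=1, so it is aromatic (imidazole).
The fused 6/5-membered bicyclic (with one oxygen) is a single π system with 9 sp² atoms and 10 π electrons from ring double bonds plus a heteroatom lone pair. 10 = 4(2)+2, so the system is aromatic and both rings count as aromatic (benzofuran).
The fused 6/5-membered bicyclic (with one oxygen) is a single π system with 9 sp² atoms and 10 π electrons from ring double bonds plus a heteroatom lone pair. 10 = 4(2)+2, so the system is aromatic and both rings count as aromatic (benzofuran).
The 6-membered ring is planar and fully conjugated; 3 ring double bonds give 6 π electrons. 6 = 4(1)+2, so it is aromatic (benzene ring).
The 5-membered ring with one oxygen has two sp³ carbons, so it is not fully conjugated — not aromatic (oxolane ring).
7 of the 8 rings are aromatic. Total: 7.

7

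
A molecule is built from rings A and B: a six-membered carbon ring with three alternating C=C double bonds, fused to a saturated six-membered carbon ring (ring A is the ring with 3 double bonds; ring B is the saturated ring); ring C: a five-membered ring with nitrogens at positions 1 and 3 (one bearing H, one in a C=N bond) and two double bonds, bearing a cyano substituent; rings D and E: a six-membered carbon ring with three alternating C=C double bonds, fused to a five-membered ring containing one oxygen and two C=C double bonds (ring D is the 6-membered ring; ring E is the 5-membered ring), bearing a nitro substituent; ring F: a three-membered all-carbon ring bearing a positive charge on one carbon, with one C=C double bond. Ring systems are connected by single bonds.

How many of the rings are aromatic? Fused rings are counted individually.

Ring A is planar and fully conjugated; 3 ring double bonds give 6 π electrons. Since 6 = 4n+2 (n=1), ring A is aromatic (benzene ring).
Ring B has four sp³ carbons, so it is not fully conjugated — not aromatic (cyclohexane ring).
Ring C has a continuous p-orbital overlap around the ring; 2 ring double bonds (4 π electrons) plus a heteroatom lone pair (2) give 6 π electrons. That satisfies 4n+2 with n=1, so ring C is aromatic (imidazole).
Rings D and E form a fused bicyclic system (with one oxygen) with 9 sp² atoms and 10 π electrons from ring double bonds plus a heteroatom lone pair. 10 = 4(2)+2, so the system is aromatic and both rings count as aromatic (benzofuran).
Ring F is fully conjugated (every ring atom contributes a p orbital); 1 ring double bond (2 π electrons) plus the carbocation's empty p orbital (0, but keeps the ring conjugated) give 2 π electrons. That satisfies 4n+2 with n=0, so ring F is aromatic (cyclopropenyl cation).
Aromatic: A, C, D, E, F. Total: 5.

5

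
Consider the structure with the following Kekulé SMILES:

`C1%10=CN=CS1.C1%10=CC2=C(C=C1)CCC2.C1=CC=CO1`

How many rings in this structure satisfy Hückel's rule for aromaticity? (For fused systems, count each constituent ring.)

The SMILES encodes a five-membered ring with a sulfur at position 1 and a nitrogen at position 3 (in a C=N bond), with two double bonds; a six-membered carbon ring with three alternating C=C double bonds, fused to a saturated five-membered carbon ring; a five-membered ring of four carbons and one oxygen, with two C=C double bonds.
The 5-membered ring with one sulfur and one =N– is planar and fully conjugated; 2 ring double bonds (4 π electrons) plus a heteroatom lone pair (2) give 6 π electrons. Since 6 = 4n+2 (n=1), it is aromatic (thiazole).
The 6-membered ring is planar and fully conjugated; 3 ring double bonds give 6 π electrons. 6 = 4(1)+2, so it is aromatic (benzene ring).
The 5-membered ring has three sp³ carbons, so it is not fully conjugated — not aromatic (cyclopentane ring).
The 5-membered ring with one oxygen is planar and fully conjugated; 2 ring double bonds (4 π electrons) plus a heteroatom lone pair (2) give 6 π electrons. 6 = 4(1)+2, so it is aromatic (furan).
3 of the 4 rings are aromatic. Total: 3.

3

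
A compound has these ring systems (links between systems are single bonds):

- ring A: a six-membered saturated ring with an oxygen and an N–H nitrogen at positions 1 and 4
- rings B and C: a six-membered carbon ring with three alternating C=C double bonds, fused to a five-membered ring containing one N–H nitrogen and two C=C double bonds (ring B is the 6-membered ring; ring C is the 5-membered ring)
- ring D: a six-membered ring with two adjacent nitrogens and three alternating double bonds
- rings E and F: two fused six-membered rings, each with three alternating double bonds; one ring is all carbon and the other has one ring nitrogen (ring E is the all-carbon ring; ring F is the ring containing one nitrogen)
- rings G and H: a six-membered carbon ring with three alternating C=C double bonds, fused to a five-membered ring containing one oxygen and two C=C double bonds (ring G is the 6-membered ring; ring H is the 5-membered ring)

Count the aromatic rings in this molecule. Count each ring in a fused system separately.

Ring A has only sp³ atoms, so it is not fully conjugated — not aromatic (morpholine).
Rings B and C form a fused bicyclic system (with one N–H) with 9 sp² atoms and 10 π electrons from ring double bonds plus a heteroatom lone pair. 10 = 4(2)+2, so the system is aromatic and both rings count as aromatic (indole).
Ring D has a continuous p-orbital overlap around the ring; 3 ring double bonds give 6 π electrons. 6 = 4(1)+2, so ring D is aromatic (pyridazine).
Rings E and F form a fused bicyclic system (with one nitrogen) with 10 sp² atoms and 10 π electrons from ring double bonds. 10 = 4(2)+2, so the system is aromatic and both rings count as aromatic (quinoline).
Rings G and H form a fused bicyclic system (with one oxygen) with 9 sp² atoms and 10 π electrons from ring double bonds plus a heteroatom lone pair. 10 = 4(2)+2, so the system is aromatic and both rings count as aromatic (benzofuran).
Aromatic: B, C, D, E, F, G, H. Total: 7.

7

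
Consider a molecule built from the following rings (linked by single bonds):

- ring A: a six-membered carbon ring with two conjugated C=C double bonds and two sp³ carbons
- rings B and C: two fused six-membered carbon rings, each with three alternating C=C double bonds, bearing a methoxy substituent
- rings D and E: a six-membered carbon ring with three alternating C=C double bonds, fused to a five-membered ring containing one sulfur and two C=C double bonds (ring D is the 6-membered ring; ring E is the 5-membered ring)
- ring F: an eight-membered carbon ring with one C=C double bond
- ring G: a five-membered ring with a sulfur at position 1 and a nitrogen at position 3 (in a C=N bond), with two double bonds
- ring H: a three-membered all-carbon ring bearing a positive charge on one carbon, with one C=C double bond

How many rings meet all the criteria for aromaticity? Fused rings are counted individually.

Ring A has two sp³ carbons, so it is not fully conjugated — not aromatic (1,3-cyclohexadiene).
Rings B and C form a fused bicyclic system with 10 sp² atoms and 10 π electrons from ring double bonds. 10 = 4(2)+2, so the system is aromatic and both rings count as aromatic (naphthalene).
Rings D and E form a fused bicyclic system (with one sulfur) with 9 sp² atoms and 10 π electrons from ring double bonds plus a heteroatom lone pair. 10 = 4(2)+2, so the system is aromatic and both rings count as aromatic (benzothiophene).
Ring F has six sp³ carbons, so it is not fully conjugated — not aromatic (cyclooctene).
Ring G is fully conjugated (every ring atom contributes a p orbital); 2 ring double bonds (4 π electrons) plus a heteroatom lone pair (2) give 6 π electrons. That satisfies 4n+2 with n=1, so ring G is aromatic (thiazole).
Ring H is planar and fully conjugated; 1 ring double bond (2 π electrons) plus the carbocation's empty p orbital (0, but keeps the ring conjugated) give 2 π electrons. That satisfies 4n+2 with n=0, so ring H is aromatic (cyclopropenyl cation).
Aromatic: B, C, D, E, G, H. Total: 6.

6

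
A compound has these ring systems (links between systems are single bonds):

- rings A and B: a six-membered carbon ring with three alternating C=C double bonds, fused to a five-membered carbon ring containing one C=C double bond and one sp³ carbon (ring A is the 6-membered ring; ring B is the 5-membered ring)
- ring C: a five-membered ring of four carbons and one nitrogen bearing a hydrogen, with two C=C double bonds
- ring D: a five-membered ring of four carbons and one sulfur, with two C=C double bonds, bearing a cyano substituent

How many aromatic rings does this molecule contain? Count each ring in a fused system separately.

3

Ring A has a continuous p-orbital overlap around the ring; 3 ring double bonds give 6 π electrons. 6 = 4(1)+2, so ring A is aromatic (benzene ring).
Ring B has one sp³ carbon, so it is not fully conjugated — not aromatic (cyclopentene ring).
Ring C is fully conjugated (every ring atom contributes a p orbital); 2 ring double bonds (4 π electrons) plus a heteroatom lone pair (2) give 6 π electrons. 6 = 4(1)+2, so ring C is aromatic (pyrrole).
Ring D has a continuous p-orbital overlap around the ring; 2 ring double bonds (4 π electrons) plus a heteroatom lone pair (2) give 6 π electrons. 6 = 4(1)+2, so ring D is aromatic (thiophene).
Aromatic: A, C, D. Total: 3.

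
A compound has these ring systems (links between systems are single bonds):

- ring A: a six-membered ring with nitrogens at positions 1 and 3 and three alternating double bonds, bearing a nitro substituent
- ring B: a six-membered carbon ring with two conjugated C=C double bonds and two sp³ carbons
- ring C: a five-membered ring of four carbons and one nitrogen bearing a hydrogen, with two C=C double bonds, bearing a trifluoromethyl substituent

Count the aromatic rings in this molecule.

Ring A is fully conjugated (every ring atom contributes a p orbital); 3 ring double bonds give 6 π electrons. 6 = 4(1)+2, so ring A is aromatic (pyrimidine).
Ring B has two sp³ carbons, so it is not fully conjugated — not aromatic (1,3-cyclohexadiene).
Ring C is fully conjugated (every ring atom contributes a p orbital); 2 ring double bonds (4 π electrons) plus a heteroatom lone pair (2) give 6 π electrons. That satisfies 4n+2 with n=1, so ring C is aromatic (pyrrole).
Aromatic: A, C. Total: 2.

2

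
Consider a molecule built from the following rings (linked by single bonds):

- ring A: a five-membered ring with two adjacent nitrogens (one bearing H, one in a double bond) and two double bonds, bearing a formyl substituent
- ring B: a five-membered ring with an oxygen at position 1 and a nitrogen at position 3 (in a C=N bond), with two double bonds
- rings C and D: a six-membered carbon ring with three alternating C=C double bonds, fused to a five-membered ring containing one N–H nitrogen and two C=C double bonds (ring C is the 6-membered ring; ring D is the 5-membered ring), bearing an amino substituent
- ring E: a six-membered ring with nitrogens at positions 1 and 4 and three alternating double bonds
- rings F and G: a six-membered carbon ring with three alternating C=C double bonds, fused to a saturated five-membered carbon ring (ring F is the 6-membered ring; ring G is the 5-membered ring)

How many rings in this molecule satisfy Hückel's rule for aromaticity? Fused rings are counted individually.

Ring A is fully conjugated (every ring atom contributes a p orbital); 2 ring double bonds (4 π electrons) plus a heteroatom lone pair (2) give 6 π electrons. That satisfies 4n+2 with n=1, so ring A is aromatic (pyrazole).
Ring B is planar and fully conjugated; 2 ring double bonds (4 π electrons) plus a heteroatom lone pair (2) give 6 π electrons. 6 = 4(1)+2, so ring B is aromatic (oxazole).
Rings C and D form a fused bicyclic system (with one N–H) with 9 sp² atoms and 10 π electrons from ring double bonds plus a heteroatom lone pair. 10 = 4(2)+2, so the system is aromatic and both rings count as aromatic (indole).
Ring E is planar and fully conjugated; 3 ring double bonds give 6 π electrons. 6 = 4(1)+2, so ring E is aromatic (pyrazine).
Ring F is fully conjugated (every ring atom contributes a p orbital); 3 ring double bonds give 6 π electrons. Since 6 = 4n+2 (n=1), ring F is aromatic (benzene ring).
Ring G has three sp³ carbons, so it is not fully conjugated — not aromatic (cyclopentane ring).
Aromatic: A, B, C, D, E, F. Total: 6.

6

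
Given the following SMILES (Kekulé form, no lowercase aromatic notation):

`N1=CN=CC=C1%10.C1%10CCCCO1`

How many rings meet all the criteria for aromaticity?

1

The SMILES encodes a six-membered ring with nitrogens at positions 1 and 3 and three alternating double bonds; a six-membered saturated ring of five carbons and one oxygen.
The 6-membered ring with two nitrogens (1,3) is planar and fully conjugated; 3 ring double bonds give 6 π electrons. Since 6 = 4n+2 (n=1), it is aromatic (pyrimidine).
The 6-membered ring with one oxygen has only sp³ atoms, so it is not fully conjugated — not aromatic (tetrahydropyran).
1 of the 2 rings is aromatic. Total: 1.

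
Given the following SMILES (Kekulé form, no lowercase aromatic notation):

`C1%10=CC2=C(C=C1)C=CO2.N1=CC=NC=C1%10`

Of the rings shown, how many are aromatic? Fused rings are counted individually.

The SMILES encodes a six-membered carbon ring with three alternating C=C double bonds, fused to a five-membered ring containing one oxygen and two C=C double bonds; a six-membered ring with nitrogens at positions 1 and 4 and three alternating double bonds.
The fused 6/5-membered bicyclic (with one oxygen) is a single π system with 9 sp² atoms and 10 π electrons from ring double bonds plus a heteroatom lone pair. 10 = 4(2)+2, so the system is aromatic and both rings count as aromatic (benzofuran).
The 6-membered ring with two nitrogens (1,4) is planar and fully conjugated; 3 ring double bonds give 6 π electrons. That satisfies 4n+2 with n=1, so it is aromatic (pyrazine).
3 of the 3 rings are aromatic. Total: 3.

3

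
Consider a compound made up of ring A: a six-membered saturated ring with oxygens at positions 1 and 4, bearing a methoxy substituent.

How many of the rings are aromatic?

0

Ring A has only sp³ atoms, so it is not fully conjugated — not aromatic (1,4-dioxane).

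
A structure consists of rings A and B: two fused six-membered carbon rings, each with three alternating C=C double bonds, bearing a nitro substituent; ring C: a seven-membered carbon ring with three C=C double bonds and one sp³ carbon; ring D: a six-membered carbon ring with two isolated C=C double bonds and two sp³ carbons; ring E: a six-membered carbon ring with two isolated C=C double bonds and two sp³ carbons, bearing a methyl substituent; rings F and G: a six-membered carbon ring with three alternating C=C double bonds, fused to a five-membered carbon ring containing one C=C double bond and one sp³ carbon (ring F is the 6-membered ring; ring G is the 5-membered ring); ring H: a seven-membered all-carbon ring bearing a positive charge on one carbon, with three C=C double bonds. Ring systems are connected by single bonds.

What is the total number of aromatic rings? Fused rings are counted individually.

Rings A and B form a fused bicyclic system with 10 sp² atoms and 10 π electrons from ring double bonds. 10 = 4(2)+2, so the system is aromatic and both rings count as aromatic (naphthalene).
Ring C has one sp³ carbon, so it is not fully conjugated — not aromatic (cycloheptatriene).
Ring D has two sp³ carbons, so it is not fully conjugated — not aromatic (1,4-cyclohexadiene).
Ring E has two sp³ carbons, so it is not fully conjugated — not aromatic (1,4-cyclohexadiene).
Ring F has a continuous p-orbital overlap around the ring; 3 ring double bonds give 6 π electrons. That satisfies 4n+2 with n=1, so ring F is aromatic (benzene ring).
Ring G has one sp³ carbon, so it is not fully conjugated — not aromatic (cyclopentene ring).
Ring H has a continuous p-orbital overlap around the ring; 3 ring double bonds (6 π electrons) plus the carbocation's empty p orbital (0, but keeps the ring conjugated) give 6 π electrons. That satisfies 4n+2 with n=1, so ring H is aromatic (tropylium cation).
Aromatic: A, B, F, H. Total: 4.

4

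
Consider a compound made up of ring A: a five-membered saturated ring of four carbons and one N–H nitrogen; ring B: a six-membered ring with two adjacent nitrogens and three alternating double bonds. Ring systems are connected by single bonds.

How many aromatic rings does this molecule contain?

1

Ring A has only sp³ atoms, so it is not fully conjugated — not aromatic (pyrrolidine).
Ring B is fully conjugated (every ring atom contributes a p orbital); 3 ring double bonds give 6 π electrons. Since 6 = 4n+2 (n=1), ring B is aromatic (pyridazine).
Aromatic: B. Total: 1.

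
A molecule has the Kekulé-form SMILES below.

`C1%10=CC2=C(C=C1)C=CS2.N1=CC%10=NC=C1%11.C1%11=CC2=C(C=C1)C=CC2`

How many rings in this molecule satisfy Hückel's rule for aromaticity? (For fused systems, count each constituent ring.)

4

The SMILES encodes a six-membered carbon ring with three alternating C=C double bonds, fused to a five-membered ring containing one sulfur and two C=C double bonds; a six-membered ring with nitrogens at positions 1 and 4 and three alternating double bonds; a six-membered carbon ring with three alternating C=C double bonds, fused to a five-membered carbon ring containing one C=C double bond and one sp³ carbon.
The fused 6/5-membered bicyclic (with one sulfur) is a single π system with 9 sp² atoms and 10 π electrons from ring double bonds plus a heteroatom lone pair. 10 = 4(2)+2, so the system is aromatic and both rings count as aromatic (benzothiophene).
The 6-membered ring with two nitrogens (1,4) is fully conjugated (every ring atom contributes a p orbital); 3 ring double bonds give 6 π electrons. That satisfies 4n+2 with n=1, so it is aromatic (pyrazine).
The 6-membered ring is planar and fully conjugated; 3 ring double bonds give 6 π electrons. 6 = 4(1)+2, so it is aromatic (benzene ring).
The 5-membered ring has one sp³ carbon, so it is not fully conjugated — not aromatic (cyclopentene ring).
4 of the 5 rings are aromatic. Total: 4.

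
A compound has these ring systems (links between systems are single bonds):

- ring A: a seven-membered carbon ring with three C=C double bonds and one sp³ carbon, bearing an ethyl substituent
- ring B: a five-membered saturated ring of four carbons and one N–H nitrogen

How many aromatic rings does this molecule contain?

Ring A has one sp³ carbon, so it is not fully conjugated — not aromatic (cycloheptatriene).
Ring B has only sp³ atoms, so it is not fully conjugated — not aromatic (pyrrolidine).
No ring is aromatic. Total: 0.

0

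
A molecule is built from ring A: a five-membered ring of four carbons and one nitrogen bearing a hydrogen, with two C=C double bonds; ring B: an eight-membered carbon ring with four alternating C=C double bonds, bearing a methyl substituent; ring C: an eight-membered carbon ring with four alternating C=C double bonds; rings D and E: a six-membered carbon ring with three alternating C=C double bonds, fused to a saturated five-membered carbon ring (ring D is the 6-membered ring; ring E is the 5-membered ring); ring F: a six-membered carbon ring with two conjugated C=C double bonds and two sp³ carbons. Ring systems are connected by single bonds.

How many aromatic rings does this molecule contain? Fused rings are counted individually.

Ring A is planar and fully conjugated; 2 ring double bonds (4 π electrons) plus a heteroatom lone pair (2) give 6 π electrons. Since 6 = 4n+2 (n=1), ring A is aromatic (pyrrole).
Ring B has only sp² ring atoms; a planar conformation would have a fully conjugated π system of 8 electrons. But 8 = 4(2), which is 4n not 4n+2, so ring B is not aromatic (cyclooctatetraene) — cyclooctatetraene distorts into a non-planar tub to avoid antiaromaticity.
Ring C has only sp² ring atoms; a planar conformation would have a fully conjugated π system of 8 electrons. But 8 = 4(2), which is 4n not 4n+2, so ring C is not aromatic (cyclooctatetraene) — cyclooctatetraene distorts into a non-planar tub to avoid antiaromaticity.
Ring D has a continuous p-orbital overlap around the ring; 3 ring double bonds give 6 π electrons. Since 6 = 4n+2 (n=1), ring D is aromatic (benzene ring).
Ring E has three sp³ carbons, so it is not fully conjugated — not aromatic (cyclopentane ring).
Ring F has two sp³ carbons, so it is not fully conjugated — not aromatic (1,3-cyclohexadiene).
Aromatic: A, D. Total: 2.

2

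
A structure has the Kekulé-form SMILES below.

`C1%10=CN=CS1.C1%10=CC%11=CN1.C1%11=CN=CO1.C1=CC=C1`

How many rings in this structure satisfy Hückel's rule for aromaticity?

3

The SMILES encodes a five-membered ring with a sulfur at position 1 and a nitrogen at position 3 (in a C=N bond), with two double bonds; a five-membered ring of four carbons and one nitrogen bearing a hydrogen, with two C=C double bonds; a five-membered ring with an oxygen at position 1 and a nitrogen at position 3 (in a C=N bond), with two double bonds; a four-membered carbon ring with two alternating C=C double bonds.
The 5-membered ring with one sulfur and one =N– is planar and fully conjugated; 2 ring double bonds (4 π electrons) plus a heteroatom lone pair (2) give 6 π electrons. That satisfies 4n+2 with n=1, so it is aromatic (thiazole).
The 5-membered ring with one N–H is fully conjugated (every ring atom contributes a p orbital); 2 ring double bonds (4 π electrons) plus a heteroatom lone pair (2) give 6 π electrons. Since 6 = 4n+2 (n=1), it is aromatic (pyrrole).
The 5-membered ring with one oxygen and one =N– has a continuous p-orbital overlap around the ring; 2 ring double bonds (4 π electrons) plus a heteroatom lone pair (2) give 6 π electrons. Since 6 = 4n+2 (n=1), it is aromatic (oxazole).
The 4-membered ring has only sp² ring atoms; a planar conformation would have a fully conjugated π system of 4 electrons. But 4 = 4(1), which is 4n not 4n+2, so it is not aromatic (cyclobutadiene) — cyclobutadiene is antiaromatic and distorts to a rectangle.
3 of the 4 rings are aromatic. Total: 3.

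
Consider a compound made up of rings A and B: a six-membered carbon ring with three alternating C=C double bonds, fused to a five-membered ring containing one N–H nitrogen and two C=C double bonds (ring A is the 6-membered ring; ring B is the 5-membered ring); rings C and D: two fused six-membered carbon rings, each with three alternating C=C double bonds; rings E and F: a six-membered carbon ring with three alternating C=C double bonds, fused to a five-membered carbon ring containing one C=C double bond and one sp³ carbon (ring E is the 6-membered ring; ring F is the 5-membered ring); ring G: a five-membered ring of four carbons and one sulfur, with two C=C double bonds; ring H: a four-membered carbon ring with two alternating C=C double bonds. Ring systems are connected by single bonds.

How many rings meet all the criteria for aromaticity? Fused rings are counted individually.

6

Rings A and B form a fused bicyclic system (with one N–H) with 9 sp² atoms and 10 π electrons from ring double bonds plus a heteroatom lone pair. 10 = 4(2)+2, so the system is aromatic and both rings count as aromatic (indole).
Rings C and D form a fused bicyclic system with 10 sp² atoms and 10 π electrons from ring double bonds. 10 = 4(2)+2, so the system is aromatic and both rings count as aromatic (naphthalene).
Ring E is fully conjugated (every ring atom contributes a p orbital); 3 ring double bonds give 6 π electrons. That satisfies 4n+2 with n=1, so ring E is aromatic (benzene ring).
Ring F has one sp³ carbon, so it is not fully conjugated — not aromatic (cyclopentene ring).
Ring G has a continuous p-orbital overlap around the ring; 2 ring double bonds (4 π electrons) plus a heteroatom lone pair (2) give 6 π electrons. That satisfies 4n+2 with n=1, so ring G is aromatic (thiophene).
Ring H has only sp² ring atoms; a planar conformation would have a fully conjugated π system of 4 electrons. But 4 = 4(1), which is 4n not 4n+2, so ring H is not aromatic (cyclobutadiene) — cyclobutadiene is antiaromatic and distorts to a rectangle.
Aromatic: A, B, C, D, E, G. Total: 6.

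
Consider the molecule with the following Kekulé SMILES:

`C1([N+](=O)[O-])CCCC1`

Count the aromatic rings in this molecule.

0

The SMILES encodes a five-membered saturated carbon ring.
The 5-membered ring has only sp³ atoms, so it is not fully conjugated — not aromatic (cyclopentane).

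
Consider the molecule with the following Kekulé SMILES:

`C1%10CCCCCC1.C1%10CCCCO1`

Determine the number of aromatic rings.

The SMILES encodes a seven-membered saturated carbon ring; a six-membered saturated ring of five carbons and one oxygen.
The 7-membered ring has only sp³ atoms, so it is not fully conjugated — not aromatic (cycloheptane).
The 6-membered ring with one oxygen has only sp³ atoms, so it is not fully conjugated — not aromatic (tetrahydropyran).
None of the rings are aromatic. Total: 0.

0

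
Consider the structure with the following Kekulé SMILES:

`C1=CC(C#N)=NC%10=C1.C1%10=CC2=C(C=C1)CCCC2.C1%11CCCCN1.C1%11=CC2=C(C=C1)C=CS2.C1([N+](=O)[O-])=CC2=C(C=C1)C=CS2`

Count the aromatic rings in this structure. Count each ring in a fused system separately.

The SMILES encodes a six-membered ring of five carbons and one nitrogen with three alternating double bonds; a six-membered carbon ring with three alternating C=C double bonds, fused to a saturated six-membered carbon ring; a six-membered saturated ring of five carbons and one N–H nitrogen; a six-membered carbon ring with three alternating C=C double bonds, fused to a five-membered ring containing one sulfur and two C=C double bonds; a six-membered carbon ring with three alternating C=C double bonds, fused to a five-membered ring containing one sulfur and two C=C double bonds.
The 6-membered ring with one nitrogen is planar and fully conjugated; 3 ring double bonds give 6 π electrons. Since 6 = 4n+2 (n=1), it is aromatic (pyridine).
The 6-membered ring is fully conjugated (every ring atom contributes a p orbital); 3 ring double bonds give 6 π electrons. Since 6 = 4n+2 (n=1), it is aromatic (benzene ring).
The second 6-membered ring has four sp³ carbons, so it is not fully conjugated — not aromatic (cyclohexane ring).
The 6-membered ring with one N–H has only sp³ atoms, so it is not fully conjugated — not aromatic (piperidine).
The fused 6/5-membered bicyclic (with one sulfur) is a single π system with 9 sp² atoms and 10 π electrons from ring double bonds plus a heteroatom lone pair. 10 = 4(2)+2, so the system is aromatic and both rings count as aromatic (benzothiophene).
The fused 6/5-membered bicyclic (with one sulfur) is a single π system with 9 sp² atoms and 10 π electrons from ring double bonds plus a heteroatom lone pair. 10 = 4(2)+2, so the system is aromatic and both rings count as aromatic (benzothiophene).
6 of the 8 rings are aromatic. Total: 6.

6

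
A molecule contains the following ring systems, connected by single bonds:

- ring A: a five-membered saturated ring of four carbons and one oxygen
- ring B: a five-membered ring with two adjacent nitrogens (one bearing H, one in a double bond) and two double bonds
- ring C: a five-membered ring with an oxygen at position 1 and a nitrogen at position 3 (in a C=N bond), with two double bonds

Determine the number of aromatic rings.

2

Ring A has only sp³ atoms, so it is not fully conjugated — not aromatic (tetrahydrofuran).
Ring B is fully conjugated (every ring atom contributes a p orbital); 2 ring double bonds (4 π electrons) plus a heteroatom lone pair (2) give 6 π electrons. That satisfies 4n+2 with n=1, so ring B is aromatic (pyrazole).
Ring C is planar and fully conjugated; 2 ring double bonds (4 π electrons) plus a heteroatom lone pair (2) give 6 π electrons. Since 6 = 4n+2 (n=1), ring C is aromatic (oxazole).
Aromatic: B, C. Total: 2.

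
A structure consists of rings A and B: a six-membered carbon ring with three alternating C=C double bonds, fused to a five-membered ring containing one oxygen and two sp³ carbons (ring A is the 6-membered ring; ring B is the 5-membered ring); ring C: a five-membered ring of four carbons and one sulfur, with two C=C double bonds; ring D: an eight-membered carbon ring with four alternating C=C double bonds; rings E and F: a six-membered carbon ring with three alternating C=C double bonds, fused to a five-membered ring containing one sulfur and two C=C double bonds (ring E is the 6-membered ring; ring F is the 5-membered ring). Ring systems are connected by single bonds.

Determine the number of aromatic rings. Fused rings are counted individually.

Ring A is planar and fully conjugated; 3 ring double bonds give 6 π electrons. Since 6 = 4n+2 (n=1), ring A is aromatic (benzene ring).
Ring B has two sp³ carbons, so it is not fully conjugated — not aromatic (oxolane ring).
Ring C is fully conjugated (every ring atom contributes a p orbital); 2 ring double bonds (4 π electrons) plus a heteroatom lone pair (2) give 6 π electrons. Since 6 = 4n+2 (n=1), ring C is aromatic (thiophene).
Ring D has only sp² ring atoms; a planar conformation would have a fully conjugated π system of 8 electrons. But 8 = 4(2), which is 4n not 4n+2, so ring D is not aromatic (cyclooctatetraene) — cyclooctatetraene distorts into a non-planar tub to avoid antiaromaticity.
Rings E and F form a fused bicyclic system (with one sulfur) with 9 sp² atoms and 10 π electrons from ring double bonds plus a heteroatom lone pair. 10 = 4(2)+2, so the system is aromatic and both rings count as aromatic (benzothiophene).
Aromatic: A, C, E, F. Total: 4.

4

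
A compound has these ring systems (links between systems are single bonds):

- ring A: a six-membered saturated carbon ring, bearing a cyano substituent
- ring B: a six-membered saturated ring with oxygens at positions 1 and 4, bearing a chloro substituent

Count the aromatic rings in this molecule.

Ring A has only sp³ atoms, so it is not fully conjugated — not aromatic (cyclohexane).
Ring B has only sp³ atoms, so it is not fully conjugated — not aromatic (1,4-dioxane).
No ring is aromatic. Total: 0.

0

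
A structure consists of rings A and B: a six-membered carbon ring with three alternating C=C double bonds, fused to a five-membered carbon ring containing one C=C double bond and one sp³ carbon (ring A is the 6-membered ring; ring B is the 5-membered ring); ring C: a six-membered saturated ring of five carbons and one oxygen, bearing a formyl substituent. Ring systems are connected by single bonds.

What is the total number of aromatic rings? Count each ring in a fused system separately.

Ring A is fully conjugated (every ring atom contributes a p orbital); 3 ring double bonds give 6 π electrons. That satisfies 4n+2 with n=1, so ring A is aromatic (benzene ring).
Ring B has one sp³ carbon, so it is not fully conjugated — not aromatic (cyclopentene ring).
Ring C has only sp³ atoms, so it is not fully conjugated — not aromatic (tetrahydropyran).
Aromatic: A. Total: 1.

1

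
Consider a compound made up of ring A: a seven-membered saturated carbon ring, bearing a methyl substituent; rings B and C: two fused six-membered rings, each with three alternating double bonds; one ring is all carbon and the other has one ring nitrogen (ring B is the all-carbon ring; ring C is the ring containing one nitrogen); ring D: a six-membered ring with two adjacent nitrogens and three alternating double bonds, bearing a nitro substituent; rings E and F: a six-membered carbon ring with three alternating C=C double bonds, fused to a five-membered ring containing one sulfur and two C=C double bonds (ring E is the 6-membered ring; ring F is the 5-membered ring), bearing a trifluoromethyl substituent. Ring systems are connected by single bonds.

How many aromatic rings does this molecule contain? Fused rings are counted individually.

Ring A has only sp³ atoms, so it is not fully conjugated — not aromatic (cycloheptane).
Rings B and C form a fused bicyclic system (with one nitrogen) with 10 sp² atoms and 10 π electrons from ring double bonds. 10 = 4(2)+2, so the system is aromatic and both rings count as aromatic (quinoline).
Ring D has a continuous p-orbital overlap around the ring; 3 ring double bonds give 6 π electrons. Since 6 = 4n+2 (n=1), ring D is aromatic (pyridazine).
Rings E and F form a fused bicyclic system (with one sulfur) with 9 sp² atoms and 10 π electrons from ring double bonds plus a heteroatom lone pair. 10 = 4(2)+2, so the system is aromatic and both rings count as aromatic (benzothiophene).
Aromatic: B, C, D, E, F. Total: 5.

5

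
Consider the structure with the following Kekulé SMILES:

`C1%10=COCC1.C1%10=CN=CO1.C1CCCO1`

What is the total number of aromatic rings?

The SMILES encodes a five-membered ring of four carbons and one oxygen, with one C=C double bond and two sp³ carbons; a five-membered ring with an oxygen at position 1 and a nitrogen at position 3 (in a C=N bond), with two double bonds; a five-membered saturated ring of four carbons and one oxygen.
The 5-membered ring with one oxygen has two sp³ carbons, so it is not fully conjugated — not aromatic (2,3-dihydrofuran).
The 5-membered ring with one oxygen and one =N– is planar and fully conjugated; 2 ring double bonds (4 π electrons) plus a heteroatom lone pair (2) give 6 π electrons. 6 = 4(1)+2, so it is aromatic (oxazole).
The second 5-membered ring with one oxygen has only sp³ atoms, so it is not fully conjugated — not aromatic (tetrahydrofuran).
1 of the 3 rings is aromatic. Total: 1.

1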